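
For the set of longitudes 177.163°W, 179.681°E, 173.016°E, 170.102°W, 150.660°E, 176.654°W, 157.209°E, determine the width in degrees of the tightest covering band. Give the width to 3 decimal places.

Sort the longitudes: -177.163°, -176.654°, -170.102°, +150.660°, +157.209°, +173.016°, +179.681°.
Eastward gaps between consecutive values (wrapping around): 0.509°, 6.552°, 320.762°, 6.549°, 15.807°, 6.665°, 3.156°.
Largest gap = 320.762° ⇒ minimal covering band is its complement: 360° − 320.762° = 39.238°.
Band runs from +150.660° eastward to -170.102°, crossing the antimeridian.

39.238°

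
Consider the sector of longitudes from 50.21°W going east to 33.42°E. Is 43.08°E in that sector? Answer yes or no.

No

Band width going east from -50.21° to +33.42°: ((33.42 − -50.21) mod 360) = 83.63°.
Offset of +43.08° east of the west edge: ((43.08 − -50.21) mod 360) = 93.29°.
93.29° > 83.63° ⇒ outside.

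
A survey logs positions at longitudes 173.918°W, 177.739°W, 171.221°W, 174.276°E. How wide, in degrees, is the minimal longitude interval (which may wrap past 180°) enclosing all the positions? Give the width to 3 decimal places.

14.503°

Sort the longitudes: -177.739°, -173.918°, -171.221°, +174.276°.
Eastward gaps between consecutive values (wrapping around): 3.821°, 2.697°, 345.497°, 7.985°.
Largest gap = 345.497° ⇒ minimal covering band is its complement: 360° − 345.497° = 14.503°.
Band runs from +174.276° eastward to -171.221°, crossing the antimeridian.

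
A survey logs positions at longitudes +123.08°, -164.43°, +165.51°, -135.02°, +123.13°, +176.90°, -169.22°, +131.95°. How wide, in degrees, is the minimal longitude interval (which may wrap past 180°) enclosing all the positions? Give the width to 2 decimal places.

101.90°

Sort the longitudes: -169.22°, -164.43°, -135.02°, +123.08°, +123.13°, +131.95°, +165.51°, +176.90°.
Eastward gaps between consecutive values (wrapping around): 4.79°, 29.41°, 258.10°, 0.05°, 8.82°, 33.56°, 11.39°, 13.88°.
Largest gap = 258.10° ⇒ minimal covering band is its complement: 360° − 258.10° = 101.90°.
Band runs from +123.08° eastward to -135.02°, crossing the antimeridian.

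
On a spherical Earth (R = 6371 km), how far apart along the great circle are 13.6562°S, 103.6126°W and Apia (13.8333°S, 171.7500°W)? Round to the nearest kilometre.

Δλ = -171.7500 − -103.6126 = -68.1374°.
Δφ = -13.8333 − -13.6562 = -0.1771°.
a = sin²(Δφ/2) + cos φ₁ · cos φ₂ · sin²(Δλ/2) = 0.296095.
c = 2·atan2(√a, √(1−a)) = 1.15074 rad → d = 6371·c ≈ 7331.38 km.

7331 km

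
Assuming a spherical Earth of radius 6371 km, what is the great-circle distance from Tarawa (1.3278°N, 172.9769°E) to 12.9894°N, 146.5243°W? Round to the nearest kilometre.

4643 km

Δλ = -146.5243 − 172.9769 = -319.5012°; wrapped into (−180°, 180°]: 40.4988°.
Δφ = 12.9894 − 1.3278 = 11.6616°.
a = sin²(Δφ/2) + cos φ₁ · cos φ₂ · sin²(Δλ/2) = 0.127014.
c = 2·atan2(√a, √(1−a)) = 0.72880 rad → d = 6371·c ≈ 4643.21 km.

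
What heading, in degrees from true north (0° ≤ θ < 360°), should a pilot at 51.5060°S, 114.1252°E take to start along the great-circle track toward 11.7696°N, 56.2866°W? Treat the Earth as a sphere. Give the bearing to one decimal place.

194.5°

Δλ = -56.2866 − 114.1252 = -170.4118°.
θ = atan2( sin Δλ · cos φ₂ , cos φ₁ · sin φ₂ − sin φ₁ · cos φ₂ · cos Δλ )
  = atan2(-0.16306, -0.62855) = -165.457° → normalised to [0°, 360°): 194.543°.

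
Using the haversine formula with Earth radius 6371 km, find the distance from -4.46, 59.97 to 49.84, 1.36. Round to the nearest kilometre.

Δλ = 1.36 − 59.97 = -58.61°.
Δφ = 49.84 − -4.46 = 54.30°.
a = sin²(Δφ/2) + cos φ₁ · cos φ₂ · sin²(Δλ/2) = 0.362266.
c = 2·atan2(√a, √(1−a)) = 1.29172 rad → d = 6371·c ≈ 8229.54 km.

8230 km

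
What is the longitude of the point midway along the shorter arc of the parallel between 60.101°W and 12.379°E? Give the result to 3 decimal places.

23.861°W

Signed shortest Δλ from -60.101° to +12.379° is +72.480°.
Midpoint longitude = -60.101° + (+72.480°)/2 = -60.101° + 36.240° = -23.861°.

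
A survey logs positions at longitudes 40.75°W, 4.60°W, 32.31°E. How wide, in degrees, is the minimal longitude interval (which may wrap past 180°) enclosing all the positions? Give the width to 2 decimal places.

Sort the longitudes: -40.75°, -4.60°, +32.31°.
Eastward gaps between consecutive values (wrapping around): 36.15°, 36.91°, 286.94°.
Largest gap = 286.94° ⇒ minimal covering band is its complement: 360° − 286.94° = 73.06°.
Band runs from -40.75° eastward to +32.31°.

73.06°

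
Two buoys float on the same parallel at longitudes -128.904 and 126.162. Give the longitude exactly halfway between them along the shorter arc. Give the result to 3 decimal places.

+178.629°

Signed shortest Δλ from -128.904° to +126.162° is -104.934°.
Midpoint longitude = -128.904° + (-104.934°)/2 = -128.904° − 52.467° = -181.371°.
Normalise into (−180°, 180°]: +178.629°.
(The naïve average (-128.904 + +126.162)/2 = -1.371° is on the wrong side of the globe.)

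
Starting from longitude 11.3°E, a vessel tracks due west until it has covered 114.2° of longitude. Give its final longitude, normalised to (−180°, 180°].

102.9°W

Start at +11.3°; shift −114.2° → -102.9°.
-102.9° already lies in (−180°, 180°].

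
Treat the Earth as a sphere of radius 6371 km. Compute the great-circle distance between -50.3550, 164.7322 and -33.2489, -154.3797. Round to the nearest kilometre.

Δλ = -154.3797 − 164.7322 = -319.1119°; wrapped into (−180°, 180°]: 40.8881°.
Δφ = -33.2489 − -50.3550 = 17.1061°.
a = sin²(Δφ/2) + cos φ₁ · cos φ₂ · sin²(Δλ/2) = 0.087219.
c = 2·atan2(√a, √(1−a)) = 0.59960 rad → d = 6371·c ≈ 3820.04 km.

3820 km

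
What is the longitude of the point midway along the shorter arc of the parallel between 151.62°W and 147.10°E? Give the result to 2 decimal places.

177.74°E

Signed shortest Δλ from -151.62° to +147.10° is -61.28°.
Midpoint longitude = -151.62° + (-61.28°)/2 = -151.62° − 30.64° = -182.26°.
Normalise into (−180°, 180°]: +177.74°.
(The naïve average (-151.62 + +147.10)/2 = -2.26° is on the wrong side of the globe.)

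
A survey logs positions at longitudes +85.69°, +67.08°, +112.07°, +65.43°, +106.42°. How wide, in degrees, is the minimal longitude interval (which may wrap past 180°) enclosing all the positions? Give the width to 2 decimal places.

46.64°

Sort the longitudes: +65.43°, +67.08°, +85.69°, +106.42°, +112.07°.
Eastward gaps between consecutive values (wrapping around): 1.65°, 18.61°, 20.73°, 5.65°, 313.36°.
Largest gap = 313.36° ⇒ minimal covering band is its complement: 360° − 313.36° = 46.64°.
Band runs from +65.43° eastward to +112.07°.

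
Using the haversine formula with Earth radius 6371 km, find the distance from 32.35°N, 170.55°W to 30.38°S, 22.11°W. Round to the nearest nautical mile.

Δλ = -22.11 − -170.55 = 148.44°.
Δφ = -30.38 − 32.35 = -62.73°.
a = sin²(Δφ/2) + cos φ₁ · cos φ₂ · sin²(Δλ/2) = 0.945807.
c = 2·atan2(√a, √(1−a)) = 2.67169 rad → d = 6371·c ≈ 17021.37 km ≈ 9190.80 nmi.

9191 nmi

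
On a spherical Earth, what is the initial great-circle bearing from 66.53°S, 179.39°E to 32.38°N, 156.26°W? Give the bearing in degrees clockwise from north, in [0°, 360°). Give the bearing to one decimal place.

20.8°

Δλ = -156.26 − 179.39 = -335.65°; wrapped into (−180°, 180°]: 24.35°.
θ = atan2( sin Δλ · cos φ₂ , cos φ₁ · sin φ₂ − sin φ₁ · cos φ₂ · cos Δλ )
  = atan2(0.34820, 0.91902) = 20.751° → normalised to [0°, 360°): 20.751°.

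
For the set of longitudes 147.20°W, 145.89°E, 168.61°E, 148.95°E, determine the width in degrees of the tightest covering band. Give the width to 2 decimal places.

Sort the longitudes: -147.20°, +145.89°, +148.95°, +168.61°.
Eastward gaps between consecutive values (wrapping around): 293.09°, 3.06°, 19.66°, 44.19°.
Largest gap = 293.09° ⇒ minimal covering band is its complement: 360° − 293.09° = 66.91°.
Band runs from +145.89° eastward to -147.20°, crossing the antimeridian.

66.91°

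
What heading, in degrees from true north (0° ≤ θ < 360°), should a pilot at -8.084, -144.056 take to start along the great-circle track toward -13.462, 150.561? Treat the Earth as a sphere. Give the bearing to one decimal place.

Δλ = 150.561 − -144.056 = 294.617°; wrapped into (−180°, 180°]: -65.383°.
θ = atan2( sin Δλ · cos φ₂ , cos φ₁ · sin φ₂ − sin φ₁ · cos φ₂ · cos Δλ )
  = atan2(-0.88413, -0.17352) = -101.104° → normalised to [0°, 360°): 258.896°.

258.9°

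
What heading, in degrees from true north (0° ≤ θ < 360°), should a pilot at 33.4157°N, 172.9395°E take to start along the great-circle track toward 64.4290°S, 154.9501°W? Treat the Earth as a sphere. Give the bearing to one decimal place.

Δλ = -154.9501 − 172.9395 = -327.8896°; wrapped into (−180°, 180°]: 32.1104°.
θ = atan2( sin Δλ · cos φ₂ , cos φ₁ · sin φ₂ − sin φ₁ · cos φ₂ · cos Δλ )
  = atan2(0.22943, -0.95428) = 166.481° → normalised to [0°, 360°): 166.481°.

166.5°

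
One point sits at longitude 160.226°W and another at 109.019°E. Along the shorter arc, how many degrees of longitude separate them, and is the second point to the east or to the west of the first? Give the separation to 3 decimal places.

90.755° west

Raw difference: 109.019 − -160.226 = 269.245°.
Normalise into (−180°, 180°]: 269.245° − 360° = -90.755°.
Negative ⇒ the second point lies to the west; separation 90.755°.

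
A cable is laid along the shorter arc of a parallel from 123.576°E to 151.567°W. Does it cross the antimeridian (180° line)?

Yes

Naïve |-151.567 − 123.576| = 275.143° > 180°, so the shorter arc goes the other way round — across 180°.
Signed shortest Δλ = ((-151.567 − 123.576 + 180) mod 360) − 180 = 84.857°.
Going east by 84.857° from +123.576° passes through 180° before reaching -151.567°.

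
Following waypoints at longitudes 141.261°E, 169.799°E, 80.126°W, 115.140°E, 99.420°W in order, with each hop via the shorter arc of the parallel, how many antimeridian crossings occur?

Leg 1: +141.261° → +169.799°, shortest Δλ = 28.538° (east) — does not cross 180°.
Leg 2: +169.799° → -80.126°, shortest Δλ = 110.075° (east) — crosses 180°.
Leg 3: -80.126° → +115.140°, shortest Δλ = -164.734° (west) — crosses 180°.
Leg 4: +115.140° → -99.420°, shortest Δλ = 145.44° (east) — crosses 180°.
Total crossings: 3.

3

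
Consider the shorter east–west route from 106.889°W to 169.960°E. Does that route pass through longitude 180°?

Naïve |169.960 − -106.889| = 276.849° > 180°, so the shorter arc goes the other way round — across 180°.
Signed shortest Δλ = ((169.960 − -106.889 + 180) mod 360) − 180 = -83.151°.
Going west by 83.151° from -106.889° passes through 180° before reaching +169.960°.

Yes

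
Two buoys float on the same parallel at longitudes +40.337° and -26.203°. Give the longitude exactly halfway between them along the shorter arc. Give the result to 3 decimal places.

Signed shortest Δλ from +40.337° to -26.203° is -66.540°.
Midpoint longitude = +40.337° + (-66.540°)/2 = +40.337° − 33.270° = +7.067°.

+7.067°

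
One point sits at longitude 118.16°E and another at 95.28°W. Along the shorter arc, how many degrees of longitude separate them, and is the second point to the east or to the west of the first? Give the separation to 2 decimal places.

146.56° east

Raw difference: -95.28 − 118.16 = -213.44°.
Normalise into (−180°, 180°]: -213.44° + 360° = 146.56°.
Positive ⇒ the second point lies to the east; separation 146.56°.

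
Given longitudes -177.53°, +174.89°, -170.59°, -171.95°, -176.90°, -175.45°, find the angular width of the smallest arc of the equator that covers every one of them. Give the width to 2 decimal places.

14.52°

Sort the longitudes: -177.53°, -176.90°, -175.45°, -171.95°, -170.59°, +174.89°.
Eastward gaps between consecutive values (wrapping around): 0.63°, 1.45°, 3.50°, 1.36°, 345.48°, 7.58°.
Largest gap = 345.48° ⇒ minimal covering band is its complement: 360° − 345.48° = 14.52°.
Band runs from +174.89° eastward to -170.59°, crossing the antimeridian.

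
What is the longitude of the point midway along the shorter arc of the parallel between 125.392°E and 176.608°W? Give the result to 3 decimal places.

Signed shortest Δλ from +125.392° to -176.608° is +58.000°.
Midpoint longitude = +125.392° + (+58.000°)/2 = +125.392° + 29.000° = +154.392°.
(The naïve average (+125.392 + -176.608)/2 = -25.608° is on the wrong side of the globe.)

154.392°E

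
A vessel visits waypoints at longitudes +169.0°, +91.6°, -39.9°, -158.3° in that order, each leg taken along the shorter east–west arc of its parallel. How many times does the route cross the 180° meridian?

Leg 1: +169.0° → +91.6°, shortest Δλ = -77.4° (west) — does not cross 180°.
Leg 2: +91.6° → -39.9°, shortest Δλ = -131.5° (west) — does not cross 180°.
Leg 3: -39.9° → -158.3°, shortest Δλ = -118.4° (west) — does not cross 180°.
Total crossings: 0.

0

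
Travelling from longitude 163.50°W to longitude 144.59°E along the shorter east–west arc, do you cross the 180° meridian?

Yes

Naïve |144.59 − -163.50| = 308.09° > 180°, so the shorter arc goes the other way round — across 180°.
Signed shortest Δλ = ((144.59 − -163.50 + 180) mod 360) − 180 = -51.91°.
Going west by 51.91° from -163.50° passes through 180° before reaching +144.59°.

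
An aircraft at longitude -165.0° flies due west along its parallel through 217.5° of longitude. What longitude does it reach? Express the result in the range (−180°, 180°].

-22.5°

Start at -165.0°; shift −217.5° → -382.5°.
-382.5° lies outside (−180°, 180°]; add 360° → -22.5°.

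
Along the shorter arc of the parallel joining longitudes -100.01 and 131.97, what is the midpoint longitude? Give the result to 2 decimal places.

-164.02°

Signed shortest Δλ from -100.01° to +131.97° is -128.02°.
Midpoint longitude = -100.01° + (-128.02°)/2 = -100.01° − 64.01° = -164.02°.
(The naïve average (-100.01 + +131.97)/2 = 15.98° is on the wrong side of the globe.)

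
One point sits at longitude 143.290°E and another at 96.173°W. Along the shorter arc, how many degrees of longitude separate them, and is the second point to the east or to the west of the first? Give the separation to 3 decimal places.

Raw difference: -96.173 − 143.290 = -239.463°.
Normalise into (−180°, 180°]: -239.463° + 360° = 120.537°.
Positive ⇒ the second point lies to the east; separation 120.537°.

120.537° east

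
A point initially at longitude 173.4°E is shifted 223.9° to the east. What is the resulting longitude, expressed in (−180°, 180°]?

37.3°E

Start at +173.4°; shift +223.9° → +397.3°.
+397.3° lies outside (−180°, 180°]; subtract 360° → +37.3°.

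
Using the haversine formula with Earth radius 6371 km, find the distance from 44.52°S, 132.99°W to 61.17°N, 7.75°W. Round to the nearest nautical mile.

8667 nmi

Δλ = -7.75 − -132.99 = 125.24°.
Δφ = 61.17 − -44.52 = 105.69°.
a = sin²(Δφ/2) + cos φ₁ · cos φ₂ · sin²(Δλ/2) = 0.906319.
c = 2·atan2(√a, √(1−a)) = 2.51946 rad → d = 6371·c ≈ 16051.48 km ≈ 8667.11 nmi.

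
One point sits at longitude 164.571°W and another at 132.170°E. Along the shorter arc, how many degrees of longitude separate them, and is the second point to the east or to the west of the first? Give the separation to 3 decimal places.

63.259° west

Raw difference: 132.170 − -164.571 = 296.741°.
Normalise into (−180°, 180°]: 296.741° − 360° = -63.259°.
Negative ⇒ the second point lies to the west; separation 63.259°.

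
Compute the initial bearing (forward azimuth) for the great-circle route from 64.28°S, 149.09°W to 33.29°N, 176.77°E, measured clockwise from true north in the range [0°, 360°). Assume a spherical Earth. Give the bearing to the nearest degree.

331°

Δλ = 176.77 − -149.09 = 325.86°; wrapped into (−180°, 180°]: -34.14°.
θ = atan2( sin Δλ · cos φ₂ , cos φ₁ · sin φ₂ − sin φ₁ · cos φ₂ · cos Δλ )
  = atan2(-0.46912, 0.86150) = -28.570° → normalised to [0°, 360°): 331.430°.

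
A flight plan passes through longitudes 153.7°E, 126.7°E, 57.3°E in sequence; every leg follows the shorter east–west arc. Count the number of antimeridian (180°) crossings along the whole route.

0

Leg 1: +153.7° → +126.7°, shortest Δλ = -27.0° (west) — does not cross 180°.
Leg 2: +126.7° → +57.3°, shortest Δλ = -69.4° (west) — does not cross 180°.
Total crossings: 0.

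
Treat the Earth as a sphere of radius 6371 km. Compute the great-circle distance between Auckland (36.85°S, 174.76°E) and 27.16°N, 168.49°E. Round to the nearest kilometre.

Δλ = 168.49 − 174.76 = -6.27°.
Δφ = 27.16 − -36.85 = 64.01°.
a = sin²(Δφ/2) + cos φ₁ · cos φ₂ · sin²(Δλ/2) = 0.283022.
c = 2·atan2(√a, √(1−a)) = 1.12192 rad → d = 6371·c ≈ 7147.74 km.

7148 km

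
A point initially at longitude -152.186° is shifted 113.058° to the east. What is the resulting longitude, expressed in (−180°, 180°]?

-39.128°

Start at -152.186°; shift +113.058° → -39.128°.
-39.128° already lies in (−180°, 180°].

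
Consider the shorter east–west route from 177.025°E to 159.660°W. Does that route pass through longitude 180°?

Naïve |-159.660 − 177.025| = 336.685° > 180°, so the shorter arc goes the other way round — across 180°.
Signed shortest Δλ = ((-159.660 − 177.025 + 180) mod 360) − 180 = 23.315°.
Going east by 23.315° from +177.025° passes through 180° before reaching -159.660°.

Yes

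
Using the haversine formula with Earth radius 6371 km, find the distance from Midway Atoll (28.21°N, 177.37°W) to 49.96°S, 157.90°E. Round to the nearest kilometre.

Δλ = 157.90 − -177.37 = 335.27°; wrapped into (−180°, 180°]: -24.73°.
Δφ = -49.96 − 28.21 = -78.17°.
a = sin²(Δφ/2) + cos φ₁ · cos φ₂ · sin²(Δλ/2) = 0.423492.
c = 2·atan2(√a, √(1−a)) = 1.41718 rad → d = 6371·c ≈ 9028.83 km.

9029 km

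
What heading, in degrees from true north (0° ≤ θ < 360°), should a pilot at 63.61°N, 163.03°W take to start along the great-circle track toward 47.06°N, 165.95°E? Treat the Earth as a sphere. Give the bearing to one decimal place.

Δλ = 165.95 − -163.03 = 328.98°; wrapped into (−180°, 180°]: -31.02°.
θ = atan2( sin Δλ · cos φ₂ , cos φ₁ · sin φ₂ − sin φ₁ · cos φ₂ · cos Δλ )
  = atan2(-0.35106, -0.19758) = -119.371° → normalised to [0°, 360°): 240.629°.

240.6°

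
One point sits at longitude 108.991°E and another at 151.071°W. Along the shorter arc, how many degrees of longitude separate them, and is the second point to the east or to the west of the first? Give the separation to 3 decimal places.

Raw difference: -151.071 − 108.991 = -260.062°.
Normalise into (−180°, 180°]: -260.062° + 360° = 99.938°.
Positive ⇒ the second point lies to the east; separation 99.938°.

99.938° east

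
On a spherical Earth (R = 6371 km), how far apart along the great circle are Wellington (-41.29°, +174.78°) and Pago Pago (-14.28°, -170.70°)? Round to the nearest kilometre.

3315 km

Δλ = -170.70 − 174.78 = -345.48°; wrapped into (−180°, 180°]: 14.52°.
Δφ = -14.28 − -41.29 = 27.01°.
a = sin²(Δφ/2) + cos φ₁ · cos φ₂ · sin²(Δλ/2) = 0.066165.
c = 2·atan2(√a, √(1−a)) = 0.52030 rad → d = 6371·c ≈ 3314.83 km.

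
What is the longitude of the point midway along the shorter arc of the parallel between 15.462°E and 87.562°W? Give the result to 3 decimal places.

Signed shortest Δλ from +15.462° to -87.562° is -103.024°.
Midpoint longitude = +15.462° + (-103.024°)/2 = +15.462° − 51.512° = -36.050°.

36.050°W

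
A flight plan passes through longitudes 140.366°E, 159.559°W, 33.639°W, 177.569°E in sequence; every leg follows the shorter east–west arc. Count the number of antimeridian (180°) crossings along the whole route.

2

Leg 1: +140.366° → -159.559°, shortest Δλ = 60.075° (east) — crosses 180°.
Leg 2: -159.559° → -33.639°, shortest Δλ = 125.92° (east) — does not cross 180°.
Leg 3: -33.639° → +177.569°, shortest Δλ = -148.792° (west) — crosses 180°.
Total crossings: 2.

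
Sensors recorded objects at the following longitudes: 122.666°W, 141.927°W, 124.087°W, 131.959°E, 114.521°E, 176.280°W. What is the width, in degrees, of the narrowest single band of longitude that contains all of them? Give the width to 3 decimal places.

122.813°

Sort the longitudes: -176.280°, -141.927°, -124.087°, -122.666°, +114.521°, +131.959°.
Eastward gaps between consecutive values (wrapping around): 34.353°, 17.840°, 1.421°, 237.187°, 17.438°, 51.761°.
Largest gap = 237.187° ⇒ minimal covering band is its complement: 360° − 237.187° = 122.813°.
Band runs from +114.521° eastward to -122.666°, crossing the antimeridian.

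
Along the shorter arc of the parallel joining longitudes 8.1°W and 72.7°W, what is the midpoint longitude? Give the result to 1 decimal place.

40.4°W

Signed shortest Δλ from -8.1° to -72.7° is -64.6°.
Midpoint longitude = -8.1° + (-64.6°)/2 = -8.1° − 32.3° = -40.4°.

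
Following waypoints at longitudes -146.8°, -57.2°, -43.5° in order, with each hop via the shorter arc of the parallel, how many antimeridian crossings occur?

0

Leg 1: -146.8° → -57.2°, shortest Δλ = 89.6° (east) — does not cross 180°.
Leg 2: -57.2° → -43.5°, shortest Δλ = 13.7° (east) — does not cross 180°.
Total crossings: 0.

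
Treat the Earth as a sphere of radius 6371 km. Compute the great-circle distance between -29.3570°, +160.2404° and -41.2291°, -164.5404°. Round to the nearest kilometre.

3429 km

Δλ = -164.5404 − 160.2404 = -324.7808°; wrapped into (−180°, 180°]: 35.2192°.
Δφ = -41.2291 − -29.3570 = -11.8721°.
a = sin²(Δφ/2) + cos φ₁ · cos φ₂ · sin²(Δλ/2) = 0.070689.
c = 2·atan2(√a, √(1−a)) = 0.53822 rad → d = 6371·c ≈ 3429.02 km.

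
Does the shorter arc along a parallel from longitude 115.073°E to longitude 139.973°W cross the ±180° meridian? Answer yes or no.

Yes

Naïve |-139.973 − 115.073| = 255.046° > 180°, so the shorter arc goes the other way round — across 180°.
Signed shortest Δλ = ((-139.973 − 115.073 + 180) mod 360) − 180 = 104.954°.
Going east by 104.954° from +115.073° passes through 180° before reaching -139.973°.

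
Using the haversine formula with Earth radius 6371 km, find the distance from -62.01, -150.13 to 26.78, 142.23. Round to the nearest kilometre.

11542 km

Δλ = 142.23 − -150.13 = 292.36°; wrapped into (−180°, 180°]: -67.64°.
Δφ = 26.78 − -62.01 = 88.79°.
a = sin²(Δφ/2) + cos φ₁ · cos φ₂ · sin²(Δλ/2) = 0.619236.
c = 2·atan2(√a, √(1−a)) = 1.81159 rad → d = 6371·c ≈ 11541.63 km.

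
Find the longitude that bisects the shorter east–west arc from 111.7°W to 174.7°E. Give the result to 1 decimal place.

Signed shortest Δλ from -111.7° to +174.7° is -73.6°.
Midpoint longitude = -111.7° + (-73.6°)/2 = -111.7° − 36.8° = -148.5°.
(The naïve average (-111.7 + +174.7)/2 = 31.5° is on the wrong side of the globe.)

148.5°W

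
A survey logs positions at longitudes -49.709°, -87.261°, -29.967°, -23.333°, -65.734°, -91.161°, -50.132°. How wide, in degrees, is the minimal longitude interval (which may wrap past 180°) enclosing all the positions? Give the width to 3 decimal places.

67.828°

Sort the longitudes: -91.161°, -87.261°, -65.734°, -50.132°, -49.709°, -29.967°, -23.333°.
Eastward gaps between consecutive values (wrapping around): 3.900°, 21.527°, 15.602°, 0.423°, 19.742°, 6.634°, 292.172°.
Largest gap = 292.172° ⇒ minimal covering band is its complement: 360° − 292.172° = 67.828°.
Band runs from -91.161° eastward to -23.333°.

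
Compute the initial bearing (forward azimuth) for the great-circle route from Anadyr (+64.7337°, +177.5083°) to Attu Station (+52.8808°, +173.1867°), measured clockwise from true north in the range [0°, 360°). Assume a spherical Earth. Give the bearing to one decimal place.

Δλ = 173.1867 − 177.5083 = -4.3216°.
θ = atan2( sin Δλ · cos φ₂ , cos φ₁ · sin φ₂ − sin φ₁ · cos φ₂ · cos Δλ )
  = atan2(-0.04547, -0.20385) = -167.424° → normalised to [0°, 360°): 192.576°.

192.6°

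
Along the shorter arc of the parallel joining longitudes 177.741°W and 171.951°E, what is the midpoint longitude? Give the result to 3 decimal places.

Signed shortest Δλ from -177.741° to +171.951° is -10.308°.
Midpoint longitude = -177.741° + (-10.308°)/2 = -177.741° − 5.154° = -182.895°.
Normalise into (−180°, 180°]: +177.105°.
(The naïve average (-177.741 + +171.951)/2 = -2.895° is on the wrong side of the globe.)

177.105°E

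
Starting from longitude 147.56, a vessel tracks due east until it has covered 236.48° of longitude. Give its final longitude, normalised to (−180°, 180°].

+24.04°

Start at +147.56°; shift +236.48° → +384.04°.
+384.04° lies outside (−180°, 180°]; subtract 360° → +24.04°.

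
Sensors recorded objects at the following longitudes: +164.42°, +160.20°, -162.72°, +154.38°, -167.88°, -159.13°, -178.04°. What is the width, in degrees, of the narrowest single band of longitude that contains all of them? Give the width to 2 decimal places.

46.49°

Sort the longitudes: -178.04°, -167.88°, -162.72°, -159.13°, +154.38°, +160.20°, +164.42°.
Eastward gaps between consecutive values (wrapping around): 10.16°, 5.16°, 3.59°, 313.51°, 5.82°, 4.22°, 17.54°.
Largest gap = 313.51° ⇒ minimal covering band is its complement: 360° − 313.51° = 46.49°.
Band runs from +154.38° eastward to -159.13°, crossing the antimeridian.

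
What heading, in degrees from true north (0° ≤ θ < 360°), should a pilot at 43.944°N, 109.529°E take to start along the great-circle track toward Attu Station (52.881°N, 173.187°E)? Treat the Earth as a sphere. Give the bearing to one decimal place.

54.3°

Δλ = 173.187 − 109.529 = 63.658°.
θ = atan2( sin Δλ · cos φ₂ , cos φ₁ · sin φ₂ − sin φ₁ · cos φ₂ · cos Δλ )
  = atan2(0.54081, 0.38831) = 54.321° → normalised to [0°, 360°): 54.321°.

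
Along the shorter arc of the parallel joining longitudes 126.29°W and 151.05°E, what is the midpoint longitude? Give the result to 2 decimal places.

Signed shortest Δλ from -126.29° to +151.05° is -82.66°.
Midpoint longitude = -126.29° + (-82.66°)/2 = -126.29° − 41.33° = -167.62°.
(The naïve average (-126.29 + +151.05)/2 = 12.38° is on the wrong side of the globe.)

167.62°W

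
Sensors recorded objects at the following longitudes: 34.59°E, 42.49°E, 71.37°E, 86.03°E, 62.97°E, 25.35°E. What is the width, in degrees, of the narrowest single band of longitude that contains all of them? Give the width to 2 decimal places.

Sort the longitudes: +25.35°, +34.59°, +42.49°, +62.97°, +71.37°, +86.03°.
Eastward gaps between consecutive values (wrapping around): 9.24°, 7.90°, 20.48°, 8.40°, 14.66°, 299.32°.
Largest gap = 299.32° ⇒ minimal covering band is its complement: 360° − 299.32° = 60.68°.
Band runs from +25.35° eastward to +86.03°.

60.68°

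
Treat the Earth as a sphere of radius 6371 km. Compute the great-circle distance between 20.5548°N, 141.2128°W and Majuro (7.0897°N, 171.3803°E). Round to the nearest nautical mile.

2868 nmi

Δλ = 171.3803 − -141.2128 = 312.5931°; wrapped into (−180°, 180°]: -47.4069°.
Δφ = 7.0897 − 20.5548 = -13.4651°.
a = sin²(Δφ/2) + cos φ₁ · cos φ₂ · sin²(Δλ/2) = 0.163905.
c = 2·atan2(√a, √(1−a)) = 0.83363 rad → d = 6371·c ≈ 5311.08 km ≈ 2867.75 nmi.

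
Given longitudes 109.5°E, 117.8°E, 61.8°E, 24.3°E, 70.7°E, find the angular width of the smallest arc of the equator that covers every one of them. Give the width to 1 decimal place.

93.5°

Sort the longitudes: +24.3°, +61.8°, +70.7°, +109.5°, +117.8°.
Eastward gaps between consecutive values (wrapping around): 37.5°, 8.9°, 38.8°, 8.3°, 266.5°.
Largest gap = 266.5° ⇒ minimal covering band is its complement: 360° − 266.5° = 93.5°.
Band runs from +24.3° eastward to +117.8°.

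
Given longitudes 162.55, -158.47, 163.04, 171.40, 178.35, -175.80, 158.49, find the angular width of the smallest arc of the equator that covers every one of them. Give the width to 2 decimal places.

43.04°

Sort the longitudes: -175.80°, -158.47°, +158.49°, +162.55°, +163.04°, +171.40°, +178.35°.
Eastward gaps between consecutive values (wrapping around): 17.33°, 316.96°, 4.06°, 0.49°, 8.36°, 6.95°, 5.85°.
Largest gap = 316.96° ⇒ minimal covering band is its complement: 360° − 316.96° = 43.04°.
Band runs from +158.49° eastward to -158.47°, crossing the antimeridian.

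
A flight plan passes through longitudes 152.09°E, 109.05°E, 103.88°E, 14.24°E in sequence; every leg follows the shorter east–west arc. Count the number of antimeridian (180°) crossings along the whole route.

Leg 1: +152.09° → +109.05°, shortest Δλ = -43.04° (west) — does not cross 180°.
Leg 2: +109.05° → +103.88°, shortest Δλ = -5.17° (west) — does not cross 180°.
Leg 3: +103.88° → +14.24°, shortest Δλ = -89.64° (west) — does not cross 180°.
Total crossings: 0.

0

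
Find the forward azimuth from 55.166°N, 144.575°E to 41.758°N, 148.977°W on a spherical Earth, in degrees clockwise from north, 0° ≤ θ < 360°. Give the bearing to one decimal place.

78.8°

Δλ = -148.977 − 144.575 = -293.552°; wrapped into (−180°, 180°]: 66.448°.
θ = atan2( sin Δλ · cos φ₂ , cos φ₁ · sin φ₂ − sin φ₁ · cos φ₂ · cos Δλ )
  = atan2(0.68382, 0.13575) = 78.772° → normalised to [0°, 360°): 78.772°.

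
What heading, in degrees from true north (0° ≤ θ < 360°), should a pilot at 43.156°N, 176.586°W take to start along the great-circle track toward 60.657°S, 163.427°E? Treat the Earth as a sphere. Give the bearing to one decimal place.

190.0°

Δλ = 163.427 − -176.586 = 340.013°; wrapped into (−180°, 180°]: -19.987°.
θ = atan2( sin Δλ · cos φ₂ , cos φ₁ · sin φ₂ − sin φ₁ · cos φ₂ · cos Δλ )
  = atan2(-0.16750, -0.95089) = -170.010° → normalised to [0°, 360°): 189.990°.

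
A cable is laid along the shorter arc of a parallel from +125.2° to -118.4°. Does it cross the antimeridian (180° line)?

Yes

Naïve |-118.4 − 125.2| = 243.6° > 180°, so the shorter arc goes the other way round — across 180°.
Signed shortest Δλ = ((-118.4 − 125.2 + 180) mod 360) − 180 = 116.4°.
Going east by 116.4° from +125.2° passes through 180° before reaching -118.4°.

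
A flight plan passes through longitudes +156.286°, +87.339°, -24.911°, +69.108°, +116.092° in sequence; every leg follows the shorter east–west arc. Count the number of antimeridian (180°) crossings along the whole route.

0

Leg 1: +156.286° → +87.339°, shortest Δλ = -68.947° (west) — does not cross 180°.
Leg 2: +87.339° → -24.911°, shortest Δλ = -112.25° (west) — does not cross 180°.
Leg 3: -24.911° → +69.108°, shortest Δλ = 94.019° (east) — does not cross 180°.
Leg 4: +69.108° → +116.092°, shortest Δλ = 46.984° (east) — does not cross 180°.
Total crossings: 0.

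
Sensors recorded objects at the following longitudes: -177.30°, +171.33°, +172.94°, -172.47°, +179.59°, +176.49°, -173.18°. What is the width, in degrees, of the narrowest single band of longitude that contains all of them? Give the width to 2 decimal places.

16.20°

Sort the longitudes: -177.30°, -173.18°, -172.47°, +171.33°, +172.94°, +176.49°, +179.59°.
Eastward gaps between consecutive values (wrapping around): 4.12°, 0.71°, 343.80°, 1.61°, 3.55°, 3.10°, 3.11°.
Largest gap = 343.80° ⇒ minimal covering band is its complement: 360° − 343.80° = 16.20°.
Band runs from +171.33° eastward to -172.47°, crossing the antimeridian.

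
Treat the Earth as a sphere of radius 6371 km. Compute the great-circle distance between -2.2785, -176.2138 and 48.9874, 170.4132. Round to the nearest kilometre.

5844 km

Δλ = 170.4132 − -176.2138 = 346.6270°; wrapped into (−180°, 180°]: -13.3730°.
Δφ = 48.9874 − -2.2785 = 51.2659°.
a = sin²(Δφ/2) + cos φ₁ · cos φ₂ · sin²(Δλ/2) = 0.196036.
c = 2·atan2(√a, √(1−a)) = 0.91735 rad → d = 6371·c ≈ 5844.43 km.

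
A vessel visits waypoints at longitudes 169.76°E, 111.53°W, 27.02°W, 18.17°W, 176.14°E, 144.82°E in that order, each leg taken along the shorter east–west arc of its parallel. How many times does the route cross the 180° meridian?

Leg 1: +169.76° → -111.53°, shortest Δλ = 78.71° (east) — crosses 180°.
Leg 2: -111.53° → -27.02°, shortest Δλ = 84.51° (east) — does not cross 180°.
Leg 3: -27.02° → -18.17°, shortest Δλ = 8.85° (east) — does not cross 180°.
Leg 4: -18.17° → +176.14°, shortest Δλ = -165.69° (west) — crosses 180°.
Leg 5: +176.14° → +144.82°, shortest Δλ = -31.32° (west) — does not cross 180°.
Total crossings: 2.

2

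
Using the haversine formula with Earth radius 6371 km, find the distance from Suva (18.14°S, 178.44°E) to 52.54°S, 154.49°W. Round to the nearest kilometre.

4490 km

Δλ = -154.49 − 178.44 = -332.93°; wrapped into (−180°, 180°]: 27.07°.
Δφ = -52.54 − -18.14 = -34.40°.
a = sin²(Δφ/2) + cos φ₁ · cos φ₂ · sin²(Δλ/2) = 0.119102.
c = 2·atan2(√a, √(1−a)) = 0.70471 rad → d = 6371·c ≈ 4489.74 km.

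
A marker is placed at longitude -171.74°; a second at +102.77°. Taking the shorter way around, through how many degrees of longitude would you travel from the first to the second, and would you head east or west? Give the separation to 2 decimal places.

85.49° west

Raw difference: 102.77 − -171.74 = 274.51°.
Normalise into (−180°, 180°]: 274.51° − 360° = -85.49°.
Negative ⇒ the second point lies to the west; separation 85.49°.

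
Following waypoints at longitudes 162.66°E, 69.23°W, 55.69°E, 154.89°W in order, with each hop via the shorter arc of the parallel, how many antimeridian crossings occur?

Leg 1: +162.66° → -69.23°, shortest Δλ = 128.11° (east) — crosses 180°.
Leg 2: -69.23° → +55.69°, shortest Δλ = 124.92° (east) — does not cross 180°.
Leg 3: +55.69° → -154.89°, shortest Δλ = 149.42° (east) — crosses 180°.
Total crossings: 2.

2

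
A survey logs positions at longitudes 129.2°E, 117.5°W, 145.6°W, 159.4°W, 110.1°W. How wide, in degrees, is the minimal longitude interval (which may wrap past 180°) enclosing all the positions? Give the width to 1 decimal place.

Sort the longitudes: -159.4°, -145.6°, -117.5°, -110.1°, +129.2°.
Eastward gaps between consecutive values (wrapping around): 13.8°, 28.1°, 7.4°, 239.3°, 71.4°.
Largest gap = 239.3° ⇒ minimal covering band is its complement: 360° − 239.3° = 120.7°.
Band runs from +129.2° eastward to -110.1°, crossing the antimeridian.

120.7°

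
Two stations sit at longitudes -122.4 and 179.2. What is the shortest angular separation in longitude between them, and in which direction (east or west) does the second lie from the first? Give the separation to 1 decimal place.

58.4° west

Raw difference: 179.2 − -122.4 = 301.6°.
Normalise into (−180°, 180°]: 301.6° − 360° = -58.4°.
Negative ⇒ the second point lies to the west; separation 58.4°.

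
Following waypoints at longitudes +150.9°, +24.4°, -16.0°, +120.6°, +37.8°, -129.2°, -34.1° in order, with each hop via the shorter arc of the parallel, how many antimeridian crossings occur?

Leg 1: +150.9° → +24.4°, shortest Δλ = -126.5° (west) — does not cross 180°.
Leg 2: +24.4° → -16.0°, shortest Δλ = -40.4° (west) — does not cross 180°.
Leg 3: -16.0° → +120.6°, shortest Δλ = 136.6° (east) — does not cross 180°.
Leg 4: +120.6° → +37.8°, shortest Δλ = -82.8° (west) — does not cross 180°.
Leg 5: +37.8° → -129.2°, shortest Δλ = -167.0° (west) — does not cross 180°.
Leg 6: -129.2° → -34.1°, shortest Δλ = 95.1° (east) — does not cross 180°.
Total crossings: 0.

0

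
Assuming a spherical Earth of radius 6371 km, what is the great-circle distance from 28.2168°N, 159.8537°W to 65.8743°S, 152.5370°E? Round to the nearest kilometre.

11217 km

Δλ = 152.5370 − -159.8537 = 312.3907°; wrapped into (−180°, 180°]: -47.6093°.
Δφ = -65.8743 − 28.2168 = -94.0911°.
a = sin²(Δφ/2) + cos φ₁ · cos φ₂ · sin²(Δλ/2) = 0.594346.
c = 2·atan2(√a, √(1−a)) = 1.76063 rad → d = 6371·c ≈ 11216.95 km.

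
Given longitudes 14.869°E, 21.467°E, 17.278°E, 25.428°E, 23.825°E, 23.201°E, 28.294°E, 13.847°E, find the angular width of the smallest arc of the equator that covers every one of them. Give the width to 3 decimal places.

14.447°

Sort the longitudes: +13.847°, +14.869°, +17.278°, +21.467°, +23.201°, +23.825°, +25.428°, +28.294°.
Eastward gaps between consecutive values (wrapping around): 1.022°, 2.409°, 4.189°, 1.734°, 0.624°, 1.603°, 2.866°, 345.553°.
Largest gap = 345.553° ⇒ minimal covering band is its complement: 360° − 345.553° = 14.447°.
Band runs from +13.847° eastward to +28.294°.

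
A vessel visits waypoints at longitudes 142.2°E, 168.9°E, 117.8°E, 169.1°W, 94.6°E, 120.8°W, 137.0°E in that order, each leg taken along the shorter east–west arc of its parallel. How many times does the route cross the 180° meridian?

Leg 1: +142.2° → +168.9°, shortest Δλ = 26.7° (east) — does not cross 180°.
Leg 2: +168.9° → +117.8°, shortest Δλ = -51.1° (west) — does not cross 180°.
Leg 3: +117.8° → -169.1°, shortest Δλ = 73.1° (east) — crosses 180°.
Leg 4: -169.1° → +94.6°, shortest Δλ = -96.3° (west) — crosses 180°.
Leg 5: +94.6° → -120.8°, shortest Δλ = 144.6° (east) — crosses 180°.
Leg 6: -120.8° → +137.0°, shortest Δλ = -102.2° (west) — crosses 180°.
Total crossings: 4.

4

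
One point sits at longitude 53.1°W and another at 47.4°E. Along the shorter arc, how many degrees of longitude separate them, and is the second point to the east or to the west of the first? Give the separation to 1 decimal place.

Raw difference: 47.4 − -53.1 = 100.5°.
Normalise into (−180°, 180°]: 100.5° stays 100.5°.
Positive ⇒ the second point lies to the east; separation 100.5°.

100.5° east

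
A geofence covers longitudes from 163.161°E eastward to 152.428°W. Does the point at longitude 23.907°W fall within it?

No

Band width going east from +163.161° to -152.428°: ((-152.428 − 163.161) mod 360) = 44.411°.
Offset of -23.907° east of the west edge: ((-23.907 − 163.161) mod 360) = 172.932°.
172.932° > 44.411° ⇒ outside.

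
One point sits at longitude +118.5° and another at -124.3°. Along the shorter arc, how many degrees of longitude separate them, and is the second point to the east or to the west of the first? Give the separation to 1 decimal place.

Raw difference: -124.3 − 118.5 = -242.8°.
Normalise into (−180°, 180°]: -242.8° + 360° = 117.2°.
Positive ⇒ the second point lies to the east; separation 117.2°.

117.2° east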